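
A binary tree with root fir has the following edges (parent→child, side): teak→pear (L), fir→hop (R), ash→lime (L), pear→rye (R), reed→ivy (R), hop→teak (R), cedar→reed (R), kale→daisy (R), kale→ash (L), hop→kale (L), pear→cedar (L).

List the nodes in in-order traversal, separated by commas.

fir, lime, ash, kale, daisy, hop, cedar, reed, ivy, pear, rye, teak

In-order visits the left subtree, then the node, then the right subtree.
At fir: no left child.
Visit fir.
At fir: go right to hop.
  At hop: go left to kale.
    At kale: go left to ash.
      At ash: go left to lime.
        lime is a leaf — visit lime.
      Visit ash.
      At ash: no right child.
    Visit kale.
    At kale: go right to daisy.
      daisy is a leaf — visit daisy.
  Visit hop.
  At hop: go right to teak.
    At teak: go left to pear.
      At pear: go left to cedar.
        At cedar: no left child.
        Visit cedar.
        At cedar: go right to reed.
          At reed: no left child.
          Visit reed.
          At reed: go right to ivy.
            ivy is a leaf — visit ivy.
      Visit pear.
      At pear: go right to rye.
        rye is a leaf — visit rye.
    Visit teak.
    At teak: no right child.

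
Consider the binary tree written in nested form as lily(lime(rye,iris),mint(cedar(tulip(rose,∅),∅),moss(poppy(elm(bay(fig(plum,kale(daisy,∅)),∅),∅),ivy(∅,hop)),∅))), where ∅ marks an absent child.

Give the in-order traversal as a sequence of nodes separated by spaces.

In-order visits the left subtree, then the node, then the right subtree.
At lily: go left to lime.
  At lime: go left to rye.
    rye is a leaf — visit rye.
  Visit lime.
  At lime: go right to iris.
    iris is a leaf — visit iris.
Visit lily.
At lily: go right to mint.
  At mint: go left to cedar.
    At cedar: go left to tulip.
      At tulip: go left to rose.
        rose is a leaf — visit rose.
      Visit tulip.
      At tulip: no right child.
    Visit cedar.
    At cedar: no right child.
  Visit mint.
  At mint: go right to moss.
    At moss: go left to poppy.
      At poppy: go left to elm.
        At elm: go left to bay.
          At bay: go left to fig.
            At fig: go left to plum.
              plum is a leaf — visit plum.
            Visit fig.
            At fig: go right to kale.
              At kale: go left to daisy.
                daisy is a leaf — visit daisy.
              Visit kale.
              At kale: no right child.
          Visit bay.
          At bay: no right child.
        Visit elm.
        At elm: no right child.
      Visit poppy.
      At poppy: go right to ivy.
        At ivy: no left child.
        Visit ivy.
        At ivy: go right to hop.
          hop is a leaf — visit hop.
    Visit moss.
    At moss: no right child.

rye lime iris lily rose tulip cedar mint plum fig daisy kale bay elm poppy ivy hop moss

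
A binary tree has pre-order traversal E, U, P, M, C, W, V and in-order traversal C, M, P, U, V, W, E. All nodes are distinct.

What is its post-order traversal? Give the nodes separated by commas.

C, M, P, V, W, U, E

The first element of pre-order is the root; it splits in-order into left and right subtrees.
Root E: left subtree has 6 nodes {C, M, P, U, V, W}, right has 0 { }.
  Root U: left subtree has 3 nodes {C, M, P}, right has 2 {V, W}.
    Root P: left subtree has 2 nodes {C, M}, right has 0 { }.
      Root M: left subtree has 1 node {C}, right has 0 { }.
    Root W: left subtree has 1 node {V}, right has 0 { }.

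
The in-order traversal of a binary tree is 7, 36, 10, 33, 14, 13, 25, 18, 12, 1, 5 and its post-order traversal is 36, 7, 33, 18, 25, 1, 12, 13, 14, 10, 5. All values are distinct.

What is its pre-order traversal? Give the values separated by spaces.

5 10 7 36 14 33 13 12 25 18 1

The last element of post-order is the root; it splits in-order into left and right subtrees.
Root 5: left subtree has 10 nodes {7, 36, 10, 33, 14, 13, 25, 18, 12, 1}, right has 0 { }.
  Root 10: left subtree has 2 nodes {7, 36}, right has 7 {33, 14, 13, 25, 18, 12, 1}.
    Root 7: left subtree has 0 nodes { }, right has 1 {36}.
    Root 14: left subtree has 1 node {33}, right has 5 {13, 25, 18, 12, 1}.
      Root 13: left subtree has 0 nodes { }, right has 4 {25, 18, 12, 1}.
        Root 12: left subtree has 2 nodes {25, 18}, right has 1 {1}.
          Root 25: left subtree has 0 nodes { }, right has 1 {18}.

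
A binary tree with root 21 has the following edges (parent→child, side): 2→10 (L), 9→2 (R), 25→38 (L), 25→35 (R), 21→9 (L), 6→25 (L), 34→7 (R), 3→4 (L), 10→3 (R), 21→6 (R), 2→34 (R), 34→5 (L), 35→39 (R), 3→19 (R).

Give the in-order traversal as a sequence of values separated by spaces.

9 10 4 3 19 2 5 34 7 21 38 25 35 39 6

In-order visits the left subtree, then the node, then the right subtree.
At 21: go left to 9.
  At 9: no left child.
  Visit 9.
  At 9: go right to 2.
    At 2: go left to 10.
      At 10: no left child.
      Visit 10.
      At 10: go right to 3.
        At 3: go left to 4.
          4 is a leaf — visit 4.
        Visit 3.
        At 3: go right to 19.
          19 is a leaf — visit 19.
    Visit 2.
    At 2: go right to 34.
      At 34: go left to 5.
        5 is a leaf — visit 5.
      Visit 34.
      At 34: go right to 7.
        7 is a leaf — visit 7.
Visit 21.
At 21: go right to 6.
  At 6: go left to 25.
    At 25: go left to 38.
      38 is a leaf — visit 38.
    Visit 25.
    At 25: go right to 35.
      At 35: no left child.
      Visit 35.
      At 35: go right to 39.
        39 is a leaf — visit 39.
  Visit 6.
  At 6: no right child.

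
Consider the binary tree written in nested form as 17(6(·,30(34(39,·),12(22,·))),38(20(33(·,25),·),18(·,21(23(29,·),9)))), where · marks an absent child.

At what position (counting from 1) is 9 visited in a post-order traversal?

12

Post-order visits the left subtree, then the right subtree, then the node.
At 17: go left to 6.
  At 6: no left child.
  At 6: go right to 30.
    At 30: go left to 34.
      At 34: go left to 39.
        39 is a leaf — visit 39.
      At 34: no right child.
      Visit 34.
    At 30: go right to 12.
      At 12: go left to 22.
        22 is a leaf — visit 22.
      At 12: no right child.
      Visit 12.
    Visit 30.
  Visit 6.
At 17: go right to 38.
  At 38: go left to 20.
    At 20: go left to 33.
      At 33: no left child.
      At 33: go right to 25.
        25 is a leaf — visit 25.
      Visit 33.
    At 20: no right child.
    Visit 20.
  At 38: go right to 18.
    At 18: no left child.
    At 18: go right to 21.
      At 21: go left to 23.
        At 23: go left to 29.
          29 is a leaf — visit 29.
        At 23: no right child.
        Visit 23.
      At 21: go right to 9.
        9 is a leaf — visit 9.
      Visit 21.
    Visit 18.
  Visit 38.
Visit 17.
Full post-order sequence: 39, 34, 22, 12, 30, 6, 25, 33, 20, 29, 23, 9, 21, 18, 38, 17.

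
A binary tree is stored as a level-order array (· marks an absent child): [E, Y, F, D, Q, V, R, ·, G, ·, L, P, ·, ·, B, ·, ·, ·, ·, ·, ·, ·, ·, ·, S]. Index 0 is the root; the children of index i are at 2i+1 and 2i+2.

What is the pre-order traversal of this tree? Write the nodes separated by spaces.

Pre-order visits the node, then its left subtree, then its right subtree.
Visit E.
At E: go left to Y.
  Visit Y.
  At Y: go left to D.
    Visit D.
    At D: no left child.
    At D: go right to G.
      G is a leaf — visit G.
  At Y: go right to Q.
    Visit Q.
    At Q: no left child.
    At Q: go right to L.
      L is a leaf — visit L.
At E: go right to F.
  Visit F.
  At F: go left to V.
    Visit V.
    At V: go left to P.
      Visit P.
      At P: no left child.
      At P: go right to S.
        S is a leaf — visit S.
    At V: no right child.
  At F: go right to R.
    Visit R.
    At R: no left child.
    At R: go right to B.
      B is a leaf — visit B.

E Y D G Q L F V P S R B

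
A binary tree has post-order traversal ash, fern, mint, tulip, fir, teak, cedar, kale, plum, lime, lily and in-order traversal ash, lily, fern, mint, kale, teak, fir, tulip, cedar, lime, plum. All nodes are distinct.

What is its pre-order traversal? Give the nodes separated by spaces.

The last element of post-order is the root; it splits in-order into left and right subtrees.
Root lily: left subtree has 1 node {ash}, right has 9 {fern, mint, kale, teak, fir, tulip, cedar, lime, plum}.
  Root lime: left subtree has 7 nodes {fern, mint, kale, teak, fir, tulip, cedar}, right has 1 {plum}.
    Root kale: left subtree has 2 nodes {fern, mint}, right has 4 {teak, fir, tulip, cedar}.
      Root mint: left subtree has 1 node {fern}, right has 0 { }.
      Root cedar: left subtree has 3 nodes {teak, fir, tulip}, right has 0 { }.
        Root teak: left subtree has 0 nodes { }, right has 2 {fir, tulip}.
          Root fir: left subtree has 0 nodes { }, right has 1 {tulip}.

lily ash lime kale mint fern cedar teak fir tulip plum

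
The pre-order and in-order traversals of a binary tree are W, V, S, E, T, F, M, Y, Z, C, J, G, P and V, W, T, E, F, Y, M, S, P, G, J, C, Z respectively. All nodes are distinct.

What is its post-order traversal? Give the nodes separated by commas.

V, T, Y, M, F, E, P, G, J, C, Z, S, W

The first element of pre-order is the root; it splits in-order into left and right subtrees.
Root W: left subtree has 1 node {V}, right has 11 {T, E, F, Y, M, S, P, G, J, C, Z}.
  Root S: left subtree has 5 nodes {T, E, F, Y, M}, right has 5 {P, G, J, C, Z}.
    Root E: left subtree has 1 node {T}, right has 3 {F, Y, M}.
      Root F: left subtree has 0 nodes { }, right has 2 {Y, M}.
        Root M: left subtree has 1 node {Y}, right has 0 { }.
    Root Z: left subtree has 4 nodes {P, G, J, C}, right has 0 { }.
      Root C: left subtree has 3 nodes {P, G, J}, right has 0 { }.
        Root J: left subtree has 2 nodes {P, G}, right has 0 { }.
          Root G: left subtree has 1 node {P}, right has 0 { }.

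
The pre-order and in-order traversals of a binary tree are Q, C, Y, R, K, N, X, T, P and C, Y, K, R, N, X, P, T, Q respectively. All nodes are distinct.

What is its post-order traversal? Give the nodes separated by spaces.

The first element of pre-order is the root; it splits in-order into left and right subtrees.
Root Q: left subtree has 8 nodes {C, Y, K, R, N, X, P, T}, right has 0 { }.
  Root C: left subtree has 0 nodes { }, right has 7 {Y, K, R, N, X, P, T}.
    Root Y: left subtree has 0 nodes { }, right has 6 {K, R, N, X, P, T}.
      Root R: left subtree has 1 node {K}, right has 4 {N, X, P, T}.
        Root N: left subtree has 0 nodes { }, right has 3 {X, P, T}.
          Root X: left subtree has 0 nodes { }, right has 2 {P, T}.
            Root T: left subtree has 1 node {P}, right has 0 { }.

K P T X N R Y C Q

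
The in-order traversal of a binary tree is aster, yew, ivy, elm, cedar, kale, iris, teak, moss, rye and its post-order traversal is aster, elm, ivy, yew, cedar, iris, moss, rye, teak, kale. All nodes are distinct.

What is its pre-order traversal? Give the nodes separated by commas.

The last element of post-order is the root; it splits in-order into left and right subtrees.
Root kale: left subtree has 5 nodes {aster, yew, ivy, elm, cedar}, right has 4 {iris, teak, moss, rye}.
  Root cedar: left subtree has 4 nodes {aster, yew, ivy, elm}, right has 0 { }.
    Root yew: left subtree has 1 node {aster}, right has 2 {ivy, elm}.
      Root ivy: left subtree has 0 nodes { }, right has 1 {elm}.
  Root teak: left subtree has 1 node {iris}, right has 2 {moss, rye}.
    Root rye: left subtree has 1 node {moss}, right has 0 { }.

kale, cedar, yew, aster, ivy, elm, teak, iris, rye, moss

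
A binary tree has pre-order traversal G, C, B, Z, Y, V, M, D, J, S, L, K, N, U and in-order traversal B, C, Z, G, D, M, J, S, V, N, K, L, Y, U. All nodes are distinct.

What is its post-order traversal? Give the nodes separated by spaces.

B Z C D S J M N K L V U Y G

The first element of pre-order is the root; it splits in-order into left and right subtrees.
Root G: left subtree has 3 nodes {B, C, Z}, right has 10 {D, M, J, S, V, N, K, L, Y, U}.
  Root C: left subtree has 1 node {B}, right has 1 {Z}.
  Root Y: left subtree has 8 nodes {D, M, J, S, V, N, K, L}, right has 1 {U}.
    Root V: left subtree has 4 nodes {D, M, J, S}, right has 3 {N, K, L}.
      Root M: left subtree has 1 node {D}, right has 2 {J, S}.
        Root J: left subtree has 0 nodes { }, right has 1 {S}.
      Root L: left subtree has 2 nodes {N, K}, right has 0 { }.
        Root K: left subtree has 1 node {N}, right has 0 { }.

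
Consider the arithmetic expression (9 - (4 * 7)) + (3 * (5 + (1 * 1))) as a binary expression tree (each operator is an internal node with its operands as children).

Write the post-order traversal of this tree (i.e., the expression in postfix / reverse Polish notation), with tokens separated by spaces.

Post-order on an expression tree gives postfix notation: for each operator, emit left operand, right operand, then the operator.

9 4 7 * - 3 5 1 1 * + * +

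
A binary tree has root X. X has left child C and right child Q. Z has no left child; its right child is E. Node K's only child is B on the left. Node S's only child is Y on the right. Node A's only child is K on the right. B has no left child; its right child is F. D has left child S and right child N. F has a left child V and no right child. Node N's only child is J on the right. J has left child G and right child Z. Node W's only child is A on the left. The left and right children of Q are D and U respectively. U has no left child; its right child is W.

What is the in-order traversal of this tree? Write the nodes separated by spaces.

In-order visits the left subtree, then the node, then the right subtree.
At X: go left to C.
  C is a leaf — visit C.
Visit X.
At X: go right to Q.
  At Q: go left to D.
    At D: go left to S.
      At S: no left child.
      Visit S.
      At S: go right to Y.
        Y is a leaf — visit Y.
    Visit D.
    At D: go right to N.
      At N: no left child.
      Visit N.
      At N: go right to J.
        At J: go left to G.
          G is a leaf — visit G.
        Visit J.
        At J: go right to Z.
          At Z: no left child.
          Visit Z.
          At Z: go right to E.
            E is a leaf — visit E.
  Visit Q.
  At Q: go right to U.
    At U: no left child.
    Visit U.
    At U: go right to W.
      At W: go left to A.
        At A: no left child.
        Visit A.
        At A: go right to K.
          At K: go left to B.
            At B: no left child.
            Visit B.
            At B: go right to F.
              At F: go left to V.
                V is a leaf — visit V.
              Visit F.
              At F: no right child.
          Visit K.
          At K: no right child.
      Visit W.
      At W: no right child.

C X S Y D N G J Z E Q U A B V F K W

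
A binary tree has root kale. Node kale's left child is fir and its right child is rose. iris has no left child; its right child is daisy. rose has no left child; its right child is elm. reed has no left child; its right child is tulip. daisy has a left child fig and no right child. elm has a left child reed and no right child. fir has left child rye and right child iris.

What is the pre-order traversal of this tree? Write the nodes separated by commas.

Pre-order visits the node, then its left subtree, then its right subtree.
Visit kale.
At kale: go left to fir.
  Visit fir.
  At fir: go left to rye.
    rye is a leaf — visit rye.
  At fir: go right to iris.
    Visit iris.
    At iris: no left child.
    At iris: go right to daisy.
      Visit daisy.
      At daisy: go left to fig.
        fig is a leaf — visit fig.
      At daisy: no right child.
At kale: go right to rose.
  Visit rose.
  At rose: no left child.
  At rose: go right to elm.
    Visit elm.
    At elm: go left to reed.
      Visit reed.
      At reed: no left child.
      At reed: go right to tulip.
        tulip is a leaf — visit tulip.
    At elm: no right child.

kale, fir, rye, iris, daisy, fig, rose, elm, reed, tulip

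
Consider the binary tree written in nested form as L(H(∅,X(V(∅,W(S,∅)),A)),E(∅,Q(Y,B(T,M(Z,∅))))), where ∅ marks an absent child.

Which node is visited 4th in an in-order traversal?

W

In-order visits the left subtree, then the node, then the right subtree.
At L: go left to H.
  At H: no left child.
  Visit H.
  At H: go right to X.
    At X: go left to V.
      At V: no left child.
      Visit V.
      At V: go right to W.
        At W: go left to S.
          S is a leaf — visit S.
        Visit W.
        At W: no right child.
    Visit X.
    At X: go right to A.
      A is a leaf — visit A.
Visit L.
At L: go right to E.
  At E: no left child.
  Visit E.
  At E: go right to Q.
    At Q: go left to Y.
      Y is a leaf — visit Y.
    Visit Q.
    At Q: go right to B.
      At B: go left to T.
        T is a leaf — visit T.
      Visit B.
      At B: go right to M.
        At M: go left to Z.
          Z is a leaf — visit Z.
        Visit M.
        At M: no right child.
Full in-order sequence: H, V, S, W, X, A, L, E, Y, Q, T, B, Z, M.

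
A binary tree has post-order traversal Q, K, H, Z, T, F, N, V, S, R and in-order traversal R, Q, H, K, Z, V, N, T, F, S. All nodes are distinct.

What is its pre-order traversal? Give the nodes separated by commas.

The last element of post-order is the root; it splits in-order into left and right subtrees.
Root R: left subtree has 0 nodes { }, right has 9 {Q, H, K, Z, V, N, T, F, S}.
  Root S: left subtree has 8 nodes {Q, H, K, Z, V, N, T, F}, right has 0 { }.
    Root V: left subtree has 4 nodes {Q, H, K, Z}, right has 3 {N, T, F}.
      Root Z: left subtree has 3 nodes {Q, H, K}, right has 0 { }.
        Root H: left subtree has 1 node {Q}, right has 1 {K}.
      Root N: left subtree has 0 nodes { }, right has 2 {T, F}.
        Root F: left subtree has 1 node {T}, right has 0 { }.

R, S, V, Z, H, Q, K, N, F, T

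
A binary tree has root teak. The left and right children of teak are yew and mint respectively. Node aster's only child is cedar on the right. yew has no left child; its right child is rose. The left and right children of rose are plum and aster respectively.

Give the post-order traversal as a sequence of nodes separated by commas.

plum, cedar, aster, rose, yew, mint, teak

Post-order visits the left subtree, then the right subtree, then the node.
At teak: go left to yew.
  At yew: no left child.
  At yew: go right to rose.
    At rose: go left to plum.
      plum is a leaf — visit plum.
    At rose: go right to aster.
      At aster: no left child.
      At aster: go right to cedar.
        cedar is a leaf — visit cedar.
      Visit aster.
    Visit rose.
  Visit yew.
At teak: go right to mint.
  mint is a leaf — visit mint.
Visit teak.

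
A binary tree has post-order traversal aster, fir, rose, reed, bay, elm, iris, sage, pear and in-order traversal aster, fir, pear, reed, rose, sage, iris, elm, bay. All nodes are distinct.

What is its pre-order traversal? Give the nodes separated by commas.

pear, fir, aster, sage, reed, rose, iris, elm, bay

The last element of post-order is the root; it splits in-order into left and right subtrees.
Root pear: left subtree has 2 nodes {aster, fir}, right has 6 {reed, rose, sage, iris, elm, bay}.
  Root fir: left subtree has 1 node {aster}, right has 0 { }.
  Root sage: left subtree has 2 nodes {reed, rose}, right has 3 {iris, elm, bay}.
    Root reed: left subtree has 0 nodes { }, right has 1 {rose}.
    Root iris: left subtree has 0 nodes { }, right has 2 {elm, bay}.
      Root elm: left subtree has 0 nodes { }, right has 1 {bay}.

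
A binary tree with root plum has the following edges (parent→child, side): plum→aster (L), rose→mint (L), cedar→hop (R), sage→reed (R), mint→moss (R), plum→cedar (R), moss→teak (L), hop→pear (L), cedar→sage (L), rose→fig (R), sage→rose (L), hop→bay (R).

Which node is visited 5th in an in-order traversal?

moss

In-order visits the left subtree, then the node, then the right subtree.
At plum: go left to aster.
  aster is a leaf — visit aster.
Visit plum.
At plum: go right to cedar.
  At cedar: go left to sage.
    At sage: go left to rose.
      At rose: go left to mint.
        At mint: no left child.
        Visit mint.
        At mint: go right to moss.
          At moss: go left to teak.
            teak is a leaf — visit teak.
          Visit moss.
          At moss: no right child.
      Visit rose.
      At rose: go right to fig.
        fig is a leaf — visit fig.
    Visit sage.
    At sage: go right to reed.
      reed is a leaf — visit reed.
  Visit cedar.
  At cedar: go right to hop.
    At hop: go left to pear.
      pear is a leaf — visit pear.
    Visit hop.
    At hop: go right to bay.
      bay is a leaf — visit bay.
Full in-order sequence: aster, plum, mint, teak, moss, rose, fig, sage, reed, cedar, pear, hop, bay.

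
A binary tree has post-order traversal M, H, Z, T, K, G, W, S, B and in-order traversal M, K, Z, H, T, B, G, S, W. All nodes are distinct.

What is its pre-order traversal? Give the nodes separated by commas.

B, K, M, T, Z, H, S, G, W

The last element of post-order is the root; it splits in-order into left and right subtrees.
Root B: left subtree has 5 nodes {M, K, Z, H, T}, right has 3 {G, S, W}.
  Root K: left subtree has 1 node {M}, right has 3 {Z, H, T}.
    Root T: left subtree has 2 nodes {Z, H}, right has 0 { }.
      Root Z: left subtree has 0 nodes { }, right has 1 {H}.
  Root S: left subtree has 1 node {G}, right has 1 {W}.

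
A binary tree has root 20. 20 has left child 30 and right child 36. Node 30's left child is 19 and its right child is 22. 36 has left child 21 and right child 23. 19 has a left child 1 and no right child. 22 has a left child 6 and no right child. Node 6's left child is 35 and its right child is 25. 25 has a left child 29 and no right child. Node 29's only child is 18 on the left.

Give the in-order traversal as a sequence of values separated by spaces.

In-order visits the left subtree, then the node, then the right subtree.
At 20: go left to 30.
  At 30: go left to 19.
    At 19: go left to 1.
      1 is a leaf — visit 1.
    Visit 19.
    At 19: no right child.
  Visit 30.
  At 30: go right to 22.
    At 22: go left to 6.
      At 6: go left to 35.
        35 is a leaf — visit 35.
      Visit 6.
      At 6: go right to 25.
        At 25: go left to 29.
          At 29: go left to 18.
            18 is a leaf — visit 18.
          Visit 29.
          At 29: no right child.
        Visit 25.
        At 25: no right child.
    Visit 22.
    At 22: no right child.
Visit 20.
At 20: go right to 36.
  At 36: go left to 21.
    21 is a leaf — visit 21.
  Visit 36.
  At 36: go right to 23.
    23 is a leaf — visit 23.

1 19 30 35 6 18 29 25 22 20 21 36 23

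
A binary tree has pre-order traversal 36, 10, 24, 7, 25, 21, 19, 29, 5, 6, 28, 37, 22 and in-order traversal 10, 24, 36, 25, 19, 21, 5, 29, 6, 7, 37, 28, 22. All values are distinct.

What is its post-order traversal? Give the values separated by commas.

24, 10, 19, 5, 6, 29, 21, 25, 37, 22, 28, 7, 36

The first element of pre-order is the root; it splits in-order into left and right subtrees.
Root 36: left subtree has 2 nodes {10, 24}, right has 10 {25, 19, 21, 5, 29, 6, 7, 37, 28, 22}.
  Root 10: left subtree has 0 nodes { }, right has 1 {24}.
  Root 7: left subtree has 6 nodes {25, 19, 21, 5, 29, 6}, right has 3 {37, 28, 22}.
    Root 25: left subtree has 0 nodes { }, right has 5 {19, 21, 5, 29, 6}.
      Root 21: left subtree has 1 node {19}, right has 3 {5, 29, 6}.
        Root 29: left subtree has 1 node {5}, right has 1 {6}.
    Root 28: left subtree has 1 node {37}, right has 1 {22}.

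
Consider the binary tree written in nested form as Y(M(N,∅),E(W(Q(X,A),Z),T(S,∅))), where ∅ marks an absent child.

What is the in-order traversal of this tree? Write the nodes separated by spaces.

N M Y X Q A W Z E S T

In-order visits the left subtree, then the node, then the right subtree.
At Y: go left to M.
  At M: go left to N.
    N is a leaf — visit N.
  Visit M.
  At M: no right child.
Visit Y.
At Y: go right to E.
  At E: go left to W.
    At W: go left to Q.
      At Q: go left to X.
        X is a leaf — visit X.
      Visit Q.
      At Q: go right to A.
        A is a leaf — visit A.
    Visit W.
    At W: go right to Z.
      Z is a leaf — visit Z.
  Visit E.
  At E: go right to T.
    At T: go left to S.
      S is a leaf — visit S.
    Visit T.
    At T: no right child.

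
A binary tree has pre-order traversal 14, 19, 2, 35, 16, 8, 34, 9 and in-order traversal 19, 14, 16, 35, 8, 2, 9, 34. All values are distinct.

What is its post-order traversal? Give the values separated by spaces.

The first element of pre-order is the root; it splits in-order into left and right subtrees.
Root 14: left subtree has 1 node {19}, right has 6 {16, 35, 8, 2, 9, 34}.
  Root 2: left subtree has 3 nodes {16, 35, 8}, right has 2 {9, 34}.
    Root 35: left subtree has 1 node {16}, right has 1 {8}.
    Root 34: left subtree has 1 node {9}, right has 0 { }.

19 16 8 35 9 34 2 14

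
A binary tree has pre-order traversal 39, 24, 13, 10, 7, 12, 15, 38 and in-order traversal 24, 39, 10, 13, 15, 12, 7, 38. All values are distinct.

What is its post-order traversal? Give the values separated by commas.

24, 10, 15, 12, 38, 7, 13, 39

The first element of pre-order is the root; it splits in-order into left and right subtrees.
Root 39: left subtree has 1 node {24}, right has 6 {10, 13, 15, 12, 7, 38}.
  Root 13: left subtree has 1 node {10}, right has 4 {15, 12, 7, 38}.
    Root 7: left subtree has 2 nodes {15, 12}, right has 1 {38}.
      Root 12: left subtree has 1 node {15}, right has 0 { }.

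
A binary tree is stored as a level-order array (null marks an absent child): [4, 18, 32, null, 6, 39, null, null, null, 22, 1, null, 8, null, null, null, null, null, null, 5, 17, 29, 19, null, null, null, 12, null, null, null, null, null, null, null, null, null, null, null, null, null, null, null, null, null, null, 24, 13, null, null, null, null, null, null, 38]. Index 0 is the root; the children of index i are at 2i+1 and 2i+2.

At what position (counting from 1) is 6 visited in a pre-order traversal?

3

Pre-order visits the node, then its left subtree, then its right subtree.
Visit 4.
At 4: go left to 18.
  Visit 18.
  At 18: no left child.
  At 18: go right to 6.
    Visit 6.
    At 6: go left to 22.
      Visit 22.
      At 22: go left to 5.
        5 is a leaf — visit 5.
      At 22: go right to 17.
        17 is a leaf — visit 17.
    At 6: go right to 1.
      Visit 1.
      At 1: go left to 29.
        29 is a leaf — visit 29.
      At 1: go right to 19.
        Visit 19.
        At 19: go left to 24.
          24 is a leaf — visit 24.
        At 19: go right to 13.
          13 is a leaf — visit 13.
At 4: go right to 32.
  Visit 32.
  At 32: go left to 39.
    Visit 39.
    At 39: no left child.
    At 39: go right to 8.
      Visit 8.
      At 8: no left child.
      At 8: go right to 12.
        Visit 12.
        At 12: go left to 38.
          38 is a leaf — visit 38.
        At 12: no right child.
  At 32: no right child.
Full pre-order sequence: 4, 18, 6, 22, 5, 17, 1, 29, 19, 24, 13, 32, 39, 8, 12, 38.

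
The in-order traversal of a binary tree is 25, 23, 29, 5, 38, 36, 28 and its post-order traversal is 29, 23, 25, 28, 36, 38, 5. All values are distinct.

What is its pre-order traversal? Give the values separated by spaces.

5 25 23 29 38 36 28

The last element of post-order is the root; it splits in-order into left and right subtrees.
Root 5: left subtree has 3 nodes {25, 23, 29}, right has 3 {38, 36, 28}.
  Root 25: left subtree has 0 nodes { }, right has 2 {23, 29}.
    Root 23: left subtree has 0 nodes { }, right has 1 {29}.
  Root 38: left subtree has 0 nodes { }, right has 2 {36, 28}.
    Root 36: left subtree has 0 nodes { }, right has 1 {28}.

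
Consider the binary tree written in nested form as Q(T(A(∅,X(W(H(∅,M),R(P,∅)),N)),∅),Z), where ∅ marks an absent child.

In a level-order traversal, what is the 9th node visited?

Level-order visits nodes level by level from the root, left to right within each level.
Level 0: Q
Level 1: T, Z
Level 2: A
Level 3: X
Level 4: W, N
Level 5: H, R
Level 6: M, P
Full level-order sequence: Q, T, Z, A, X, W, N, H, R, M, P.

R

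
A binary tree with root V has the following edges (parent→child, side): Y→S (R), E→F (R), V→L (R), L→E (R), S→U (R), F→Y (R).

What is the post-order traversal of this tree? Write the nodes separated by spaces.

Post-order visits the left subtree, then the right subtree, then the node.
At V: no left child.
At V: go right to L.
  At L: no left child.
  At L: go right to E.
    At E: no left child.
    At E: go right to F.
      At F: no left child.
      At F: go right to Y.
        At Y: no left child.
        At Y: go right to S.
          At S: no left child.
          At S: go right to U.
            U is a leaf — visit U.
          Visit S.
        Visit Y.
      Visit F.
    Visit E.
  Visit L.
Visit V.

U S Y F E L V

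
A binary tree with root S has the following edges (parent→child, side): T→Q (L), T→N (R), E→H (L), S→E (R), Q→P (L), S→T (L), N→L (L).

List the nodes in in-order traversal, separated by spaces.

P Q T L N S H E

In-order visits the left subtree, then the node, then the right subtree.
At S: go left to T.
  At T: go left to Q.
    At Q: go left to P.
      P is a leaf — visit P.
    Visit Q.
    At Q: no right child.
  Visit T.
  At T: go right to N.
    At N: go left to L.
      L is a leaf — visit L.
    Visit N.
    At N: no right child.
Visit S.
At S: go right to E.
  At E: go left to H.
    H is a leaf — visit H.
  Visit E.
  At E: no right child.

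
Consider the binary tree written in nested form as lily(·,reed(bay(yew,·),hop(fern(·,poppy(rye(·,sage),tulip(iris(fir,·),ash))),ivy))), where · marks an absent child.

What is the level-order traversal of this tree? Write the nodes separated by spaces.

Level-order visits nodes level by level from the root, left to right within each level.
Level 0: lily
Level 1: reed
Level 2: bay, hop
Level 3: yew, fern, ivy
Level 4: poppy
Level 5: rye, tulip
Level 6: sage, iris, ash
Level 7: fir

lily reed bay hop yew fern ivy poppy rye tulip sage iris ash fir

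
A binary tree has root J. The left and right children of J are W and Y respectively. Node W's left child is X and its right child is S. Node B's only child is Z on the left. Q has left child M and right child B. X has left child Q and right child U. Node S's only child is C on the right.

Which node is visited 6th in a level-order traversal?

Level-order visits nodes level by level from the root, left to right within each level.
Level 0: J
Level 1: W, Y
Level 2: X, S
Level 3: Q, U, C
Level 4: M, B
Level 5: Z
Full level-order sequence: J, W, Y, X, S, Q, U, C, M, B, Z.

Q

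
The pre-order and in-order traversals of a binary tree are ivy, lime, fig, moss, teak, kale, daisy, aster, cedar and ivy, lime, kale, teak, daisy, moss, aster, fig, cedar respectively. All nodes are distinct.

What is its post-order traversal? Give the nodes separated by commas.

kale, daisy, teak, aster, moss, cedar, fig, lime, ivy

The first element of pre-order is the root; it splits in-order into left and right subtrees.
Root ivy: left subtree has 0 nodes { }, right has 8 {lime, kale, teak, daisy, moss, aster, fig, cedar}.
  Root lime: left subtree has 0 nodes { }, right has 7 {kale, teak, daisy, moss, aster, fig, cedar}.
    Root fig: left subtree has 5 nodes {kale, teak, daisy, moss, aster}, right has 1 {cedar}.
      Root moss: left subtree has 3 nodes {kale, teak, daisy}, right has 1 {aster}.
        Root teak: left subtree has 1 node {kale}, right has 1 {daisy}.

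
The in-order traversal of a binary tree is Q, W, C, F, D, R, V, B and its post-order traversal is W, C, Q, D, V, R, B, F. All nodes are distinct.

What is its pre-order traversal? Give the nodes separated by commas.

F, Q, C, W, B, R, D, V

The last element of post-order is the root; it splits in-order into left and right subtrees.
Root F: left subtree has 3 nodes {Q, W, C}, right has 4 {D, R, V, B}.
  Root Q: left subtree has 0 nodes { }, right has 2 {W, C}.
    Root C: left subtree has 1 node {W}, right has 0 { }.
  Root B: left subtree has 3 nodes {D, R, V}, right has 0 { }.
    Root R: left subtree has 1 node {D}, right has 1 {V}.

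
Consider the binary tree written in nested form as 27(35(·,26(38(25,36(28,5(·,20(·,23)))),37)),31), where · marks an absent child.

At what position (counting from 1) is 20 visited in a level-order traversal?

Level-order visits nodes level by level from the root, left to right within each level.
Level 0: 27
Level 1: 35, 31
Level 2: 26
Level 3: 38, 37
Level 4: 25, 36
Level 5: 28, 5
Level 6: 20
Level 7: 23
Full level-order sequence: 27, 35, 31, 26, 38, 37, 25, 36, 28, 5, 20, 23.

11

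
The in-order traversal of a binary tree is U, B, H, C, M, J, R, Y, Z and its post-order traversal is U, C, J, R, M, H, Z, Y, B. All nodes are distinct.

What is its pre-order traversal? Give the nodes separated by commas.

The last element of post-order is the root; it splits in-order into left and right subtrees.
Root B: left subtree has 1 node {U}, right has 7 {H, C, M, J, R, Y, Z}.
  Root Y: left subtree has 5 nodes {H, C, M, J, R}, right has 1 {Z}.
    Root H: left subtree has 0 nodes { }, right has 4 {C, M, J, R}.
      Root M: left subtree has 1 node {C}, right has 2 {J, R}.
        Root R: left subtree has 1 node {J}, right has 0 { }.

B, U, Y, H, M, C, R, J, Z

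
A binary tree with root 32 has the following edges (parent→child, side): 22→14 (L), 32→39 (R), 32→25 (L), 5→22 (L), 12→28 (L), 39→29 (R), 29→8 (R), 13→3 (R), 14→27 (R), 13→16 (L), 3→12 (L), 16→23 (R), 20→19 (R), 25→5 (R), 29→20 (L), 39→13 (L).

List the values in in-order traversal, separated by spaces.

25 14 27 22 5 32 16 23 13 28 12 3 39 20 19 29 8

In-order visits the left subtree, then the node, then the right subtree.
At 32: go left to 25.
  At 25: no left child.
  Visit 25.
  At 25: go right to 5.
    At 5: go left to 22.
      At 22: go left to 14.
        At 14: no left child.
        Visit 14.
        At 14: go right to 27.
          27 is a leaf — visit 27.
      Visit 22.
      At 22: no right child.
    Visit 5.
    At 5: no right child.
Visit 32.
At 32: go right to 39.
  At 39: go left to 13.
    At 13: go left to 16.
      At 16: no left child.
      Visit 16.
      At 16: go right to 23.
        23 is a leaf — visit 23.
    Visit 13.
    At 13: go right to 3.
      At 3: go left to 12.
        At 12: go left to 28.
          28 is a leaf — visit 28.
        Visit 12.
        At 12: no right child.
      Visit 3.
      At 3: no right child.
  Visit 39.
  At 39: go right to 29.
    At 29: go left to 20.
      At 20: no left child.
      Visit 20.
      At 20: go right to 19.
        19 is a leaf — visit 19.
    Visit 29.
    At 29: go right to 8.
      8 is a leaf — visit 8.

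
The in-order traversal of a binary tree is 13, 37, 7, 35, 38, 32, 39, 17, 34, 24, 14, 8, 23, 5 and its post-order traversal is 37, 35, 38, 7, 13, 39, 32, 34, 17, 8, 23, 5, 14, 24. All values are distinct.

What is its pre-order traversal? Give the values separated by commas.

The last element of post-order is the root; it splits in-order into left and right subtrees.
Root 24: left subtree has 9 nodes {13, 37, 7, 35, 38, 32, 39, 17, 34}, right has 4 {14, 8, 23, 5}.
  Root 17: left subtree has 7 nodes {13, 37, 7, 35, 38, 32, 39}, right has 1 {34}.
    Root 32: left subtree has 5 nodes {13, 37, 7, 35, 38}, right has 1 {39}.
      Root 13: left subtree has 0 nodes { }, right has 4 {37, 7, 35, 38}.
        Root 7: left subtree has 1 node {37}, right has 2 {35, 38}.
          Root 38: left subtree has 1 node {35}, right has 0 { }.
  Root 14: left subtree has 0 nodes { }, right has 3 {8, 23, 5}.
    Root 5: left subtree has 2 nodes {8, 23}, right has 0 { }.
      Root 23: left subtree has 1 node {8}, right has 0 { }.

24, 17, 32, 13, 7, 37, 38, 35, 39, 34, 14, 5, 23, 8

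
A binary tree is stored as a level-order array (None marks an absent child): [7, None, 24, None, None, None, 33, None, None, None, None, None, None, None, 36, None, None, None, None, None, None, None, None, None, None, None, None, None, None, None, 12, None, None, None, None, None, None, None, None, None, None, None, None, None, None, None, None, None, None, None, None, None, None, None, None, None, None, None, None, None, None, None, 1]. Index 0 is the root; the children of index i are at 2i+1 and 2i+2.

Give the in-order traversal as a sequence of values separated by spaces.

In-order visits the left subtree, then the node, then the right subtree.
At 7: no left child.
Visit 7.
At 7: go right to 24.
  At 24: no left child.
  Visit 24.
  At 24: go right to 33.
    At 33: no left child.
    Visit 33.
    At 33: go right to 36.
      At 36: no left child.
      Visit 36.
      At 36: go right to 12.
        At 12: no left child.
        Visit 12.
        At 12: go right to 1.
          1 is a leaf — visit 1.

7 24 33 36 12 1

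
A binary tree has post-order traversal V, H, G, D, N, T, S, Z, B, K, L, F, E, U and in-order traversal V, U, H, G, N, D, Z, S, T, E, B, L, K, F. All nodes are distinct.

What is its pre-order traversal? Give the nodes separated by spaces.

U V E Z N G H D S T F L B K

The last element of post-order is the root; it splits in-order into left and right subtrees.
Root U: left subtree has 1 node {V}, right has 12 {H, G, N, D, Z, S, T, E, B, L, K, F}.
  Root E: left subtree has 7 nodes {H, G, N, D, Z, S, T}, right has 4 {B, L, K, F}.
    Root Z: left subtree has 4 nodes {H, G, N, D}, right has 2 {S, T}.
      Root N: left subtree has 2 nodes {H, G}, right has 1 {D}.
        Root G: left subtree has 1 node {H}, right has 0 { }.
      Root S: left subtree has 0 nodes { }, right has 1 {T}.
    Root F: left subtree has 3 nodes {B, L, K}, right has 0 { }.
      Root L: left subtree has 1 node {B}, right has 1 {K}.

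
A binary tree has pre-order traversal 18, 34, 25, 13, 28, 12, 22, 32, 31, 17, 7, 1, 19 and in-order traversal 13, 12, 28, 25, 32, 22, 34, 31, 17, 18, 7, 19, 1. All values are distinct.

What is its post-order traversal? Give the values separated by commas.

The first element of pre-order is the root; it splits in-order into left and right subtrees.
Root 18: left subtree has 9 nodes {13, 12, 28, 25, 32, 22, 34, 31, 17}, right has 3 {7, 19, 1}.
  Root 34: left subtree has 6 nodes {13, 12, 28, 25, 32, 22}, right has 2 {31, 17}.
    Root 25: left subtree has 3 nodes {13, 12, 28}, right has 2 {32, 22}.
      Root 13: left subtree has 0 nodes { }, right has 2 {12, 28}.
        Root 28: left subtree has 1 node {12}, right has 0 { }.
      Root 22: left subtree has 1 node {32}, right has 0 { }.
    Root 31: left subtree has 0 nodes { }, right has 1 {17}.
  Root 7: left subtree has 0 nodes { }, right has 2 {19, 1}.
    Root 1: left subtree has 1 node {19}, right has 0 { }.

12, 28, 13, 32, 22, 25, 17, 31, 34, 19, 1, 7, 18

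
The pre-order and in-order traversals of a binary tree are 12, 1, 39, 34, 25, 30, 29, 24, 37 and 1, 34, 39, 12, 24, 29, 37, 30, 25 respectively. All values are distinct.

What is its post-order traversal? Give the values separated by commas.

34, 39, 1, 24, 37, 29, 30, 25, 12

The first element of pre-order is the root; it splits in-order into left and right subtrees.
Root 12: left subtree has 3 nodes {1, 34, 39}, right has 5 {24, 29, 37, 30, 25}.
  Root 1: left subtree has 0 nodes { }, right has 2 {34, 39}.
    Root 39: left subtree has 1 node {34}, right has 0 { }.
  Root 25: left subtree has 4 nodes {24, 29, 37, 30}, right has 0 { }.
    Root 30: left subtree has 3 nodes {24, 29, 37}, right has 0 { }.
      Root 29: left subtree has 1 node {24}, right has 1 {37}.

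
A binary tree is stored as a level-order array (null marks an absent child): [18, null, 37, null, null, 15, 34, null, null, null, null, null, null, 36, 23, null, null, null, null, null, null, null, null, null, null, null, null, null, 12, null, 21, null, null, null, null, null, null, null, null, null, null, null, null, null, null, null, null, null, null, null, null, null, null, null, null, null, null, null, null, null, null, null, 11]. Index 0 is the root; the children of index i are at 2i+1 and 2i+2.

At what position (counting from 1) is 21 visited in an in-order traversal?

In-order visits the left subtree, then the node, then the right subtree.
At 18: no left child.
Visit 18.
At 18: go right to 37.
  At 37: go left to 15.
    15 is a leaf — visit 15.
  Visit 37.
  At 37: go right to 34.
    At 34: go left to 36.
      At 36: no left child.
      Visit 36.
      At 36: go right to 12.
        12 is a leaf — visit 12.
    Visit 34.
    At 34: go right to 23.
      At 23: no left child.
      Visit 23.
      At 23: go right to 21.
        At 21: no left child.
        Visit 21.
        At 21: go right to 11.
          11 is a leaf — visit 11.
Full in-order sequence: 18, 15, 37, 36, 12, 34, 23, 21, 11.

8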